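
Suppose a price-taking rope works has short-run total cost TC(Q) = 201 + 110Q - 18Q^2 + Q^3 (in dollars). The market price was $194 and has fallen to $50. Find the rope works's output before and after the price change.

Output falls from 14 to 10

AVC = 110 - 18Q + Q^2, minimized at Q = 9 where min AVC = $29. MC = 110 - 36Q + 3Q^2.
With P = $194 above the shutdown price, P = MC gives Q = 14.
At P = $50 ≥ min AVC, set P = MC: Q = 10. The firm stays open but cuts output.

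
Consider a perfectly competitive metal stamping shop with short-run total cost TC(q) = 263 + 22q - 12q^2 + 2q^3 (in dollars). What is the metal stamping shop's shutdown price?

$4 per unit

Short-run supply begins at min AVC. From VC = 22q - 12q^2 + 2q^3, AVC = 22 - 12q + 2q^2.
dAVC/dq = -12 + 4q = 0 gives q = 3. min AVC = 22 - 12·3 + 2·3^2 = 4.
The firm shuts down for any P below $4.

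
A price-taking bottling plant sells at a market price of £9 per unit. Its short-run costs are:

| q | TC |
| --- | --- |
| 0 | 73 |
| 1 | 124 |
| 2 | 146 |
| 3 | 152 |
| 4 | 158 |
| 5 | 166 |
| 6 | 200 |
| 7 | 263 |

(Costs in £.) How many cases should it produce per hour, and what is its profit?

q = 0 (shut down); profit = -£73

Profit at each row (π = 9q − TC): q=0: -73; q=1: -115; q=2: -128; q=3: -125; q=4: -122; q=5: -121; q=6: -146; q=7: -200.
Profit is highest at q = 0. Equivalently, the lowest AVC in the table is 93/5 ≈ £18.60 at q = 5, and P = £9 falls below it — price never covers variable cost, so the firm shuts down and loses only its fixed cost.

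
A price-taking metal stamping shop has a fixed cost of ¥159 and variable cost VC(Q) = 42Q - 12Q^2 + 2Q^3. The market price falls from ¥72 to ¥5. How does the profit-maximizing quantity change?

AVC = 42 - 12Q + 2Q^2, minimized at Q = 3 where min AVC = ¥24. MC = 42 - 24Q + 6Q^2.
At P = ¥72 ≥ min AVC, set P = MC on the rising branch: Q = 5.
At P = ¥5 < min AVC = ¥24, price no longer covers variable cost at any output, so the firm shuts down: Q = 0.

Output falls from 5 to 0 (the firm shuts down)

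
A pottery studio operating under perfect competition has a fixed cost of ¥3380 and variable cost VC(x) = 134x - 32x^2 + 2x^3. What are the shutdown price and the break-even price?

Shutdown price = ¥6; break-even price = ¥316

AVC = 134 - 32x + 2x^2; minimized at x = 8, giving min AVC = ¥6. That is the shutdown price.
ATC = 3380/x + 134 - 32x + 2x^2. Setting dATC/dx = −3380/x^2 − 32 + 4x = 0 gives x = 13 (since 4·13^3 − 32·13^2 = 3380).
min ATC = 3380/13 + 134 − 32·13 + 2·13^2 = ¥316. That is the break-even price.
For ¥6 ≤ P < ¥316 the firm produces at a loss; below ¥6 it shuts down.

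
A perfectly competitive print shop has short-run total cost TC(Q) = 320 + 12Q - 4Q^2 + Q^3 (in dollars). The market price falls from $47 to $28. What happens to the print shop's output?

AVC = 12 - 4Q + Q^2, minimized at Q = 2 where min AVC = $8. MC = 12 - 8Q + 3Q^2.
With P = $47 above the shutdown price, P = MC gives Q = 5.
At P = $28 ≥ min AVC, set P = MC: Q = 4. The firm stays open but cuts output.

Output falls from 5 to 4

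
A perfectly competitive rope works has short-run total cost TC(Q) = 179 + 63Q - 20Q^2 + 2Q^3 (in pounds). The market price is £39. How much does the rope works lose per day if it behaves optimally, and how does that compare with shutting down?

Profit = -£35 at Q = 6

AVC = 63 - 20Q + 2Q^2; min AVC = £13 at Q = 5. Since P = £39 ≥ min AVC, the firm produces.
MC = 63 - 40Q + 6Q^2. Setting P = MC and taking the root on the rising branch gives Q* = 6.
TR = 39·6 = 234. TC = 179 + 90 = 269. Profit = 234 − 269 = -£35.
Shutting down would mean losing the fixed cost of £179, so operating at a loss of £35 is better by £144.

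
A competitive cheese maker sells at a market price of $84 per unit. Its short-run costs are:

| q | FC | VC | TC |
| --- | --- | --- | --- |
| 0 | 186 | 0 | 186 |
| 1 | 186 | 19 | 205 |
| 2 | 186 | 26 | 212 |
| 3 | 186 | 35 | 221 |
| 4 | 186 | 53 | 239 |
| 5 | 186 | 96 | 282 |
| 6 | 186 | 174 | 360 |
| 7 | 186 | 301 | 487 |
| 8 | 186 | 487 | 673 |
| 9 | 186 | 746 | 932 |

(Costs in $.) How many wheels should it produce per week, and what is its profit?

q = 6; profit = $144

Compute π = P·q − TC at each output: q=0: -186; q=1: -121; q=2: -44; q=3: 31; q=4: 97; q=5: 138; q=6: 144; q=7: 101; q=8: -1; q=9: -176.
Profit is maximized at q = 6. AVC there is 174/6 = $29 ≤ P, so producing beats shutting down (which would give -$186).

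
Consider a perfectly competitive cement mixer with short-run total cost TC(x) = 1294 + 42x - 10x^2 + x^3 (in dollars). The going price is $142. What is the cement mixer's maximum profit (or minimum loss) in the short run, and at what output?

AVC = 42 - 10x + x^2; min AVC = $17 at x = 5. Since P = $142 ≥ min AVC, the firm produces.
With MC = 42 - 20x + 3x^2, P = MC on the upward-sloping part at x* = 10.
TR = 142·10 = 1420. TC = 1294 + 420 = 1714. Profit = 1420 − 1714 = -$294.
That loss of $294 beats the $1294 the firm would lose by shutting down; producing recovers $1000 of fixed cost.

Profit = -$294 at x = 10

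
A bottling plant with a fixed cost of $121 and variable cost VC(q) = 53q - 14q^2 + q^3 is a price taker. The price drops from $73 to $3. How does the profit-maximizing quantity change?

AVC = 53 - 14q + q^2, minimized at q = 7 where min AVC = $4. MC = 53 - 28q + 3q^2.
With P = $73 above the shutdown price, P = MC gives q = 10.
At P = $3 < min AVC = $4, price no longer covers variable cost at any output, so the firm shuts down: q = 0.

Output falls from 10 to 0 (the firm shuts down)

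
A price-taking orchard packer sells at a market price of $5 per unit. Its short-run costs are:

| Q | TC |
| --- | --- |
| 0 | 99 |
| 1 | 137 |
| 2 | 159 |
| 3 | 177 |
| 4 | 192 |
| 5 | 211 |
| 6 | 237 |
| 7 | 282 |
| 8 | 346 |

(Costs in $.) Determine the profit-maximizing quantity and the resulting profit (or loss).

Profit at each row (π = 5Q − TC): Q=0: -99; Q=1: -132; Q=2: -149; Q=3: -162; Q=4: -172; Q=5: -186; Q=6: -207; Q=7: -247; Q=8: -306.
Profit is highest at Q = 0. Equivalently, the lowest AVC in the table is 112/5 ≈ $22.40 at Q = 5, and P = $5 falls below it — price never covers variable cost, so the firm shuts down and loses only its fixed cost.

Q = 0 (shut down); profit = -$99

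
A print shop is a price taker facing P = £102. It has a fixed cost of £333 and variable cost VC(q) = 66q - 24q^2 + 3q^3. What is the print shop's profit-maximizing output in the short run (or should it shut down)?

Variable cost is VC = 66q - 24q^2 + 3q^3, so AVC = VC/q = 66 - 24q + 3q^2 and MC = dTC/dq = 66 - 48q + 9q^2.
The AVC parabola has its vertex at q = 24/6 = 4, where AVC = 66 - 24·4 + 3·4^2 = £18.
Because £102 ≥ £18, revenue can cover variable cost; the firm operates.
P = MC gives -36 - 48q + 9q^2 = 0, with roots -2/3 and 6. Take the larger (rising MC): q* = 6.
Check: AVC at q = 6 is £30 ≤ P, so revenue covers variable cost.
Profit = P·q − TC = 102·6 − 513 = £99.

Produce at q = 6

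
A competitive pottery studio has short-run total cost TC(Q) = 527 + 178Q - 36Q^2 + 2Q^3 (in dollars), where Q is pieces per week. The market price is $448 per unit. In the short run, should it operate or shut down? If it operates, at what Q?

Strip out fixed cost: VC = 178Q - 36Q^2 + 2Q^3. Then AVC = 178 - 36Q + 2Q^2 and MC = 178 - 72Q + 6Q^2.
The AVC parabola has its vertex at Q = 36/4 = 9, where AVC = 178 - 36·9 + 2·9^2 = $16.
Because $448 ≥ $16, revenue can cover variable cost; the firm operates.
Set P = MC: 448 = 178 - 72Q + 6Q^2 → -270 - 72Q + 6Q^2 = 0. The roots are Q = -3 and Q = 15; the profit-maximizing output is on the rising part of MC, so Q* = 15.
Check: AVC at Q = 15 is $88 ≤ P, so revenue covers variable cost.
Profit = P·Q − TC = 448·15 − 1847 = $4873.

Produce at Q = 15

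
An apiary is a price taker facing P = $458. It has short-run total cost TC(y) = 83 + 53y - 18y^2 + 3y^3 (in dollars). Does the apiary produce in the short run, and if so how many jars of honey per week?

Strip out fixed cost: VC = 53y - 18y^2 + 3y^3. Then AVC = 53 - 18y + 3y^2 and MC = 53 - 36y + 9y^2.
AVC hits its minimum where MC = AVC, at y = 3, giving min AVC = 53 - 18·3 + 3·3^2 = $26.
Because $458 ≥ $26, revenue can cover variable cost; the firm operates.
Solving P = MC: -405 - 36y + 9y^2 = 0 ⇒ y = -5 or 9. On the upward-sloping branch, y* = 9.
Check: AVC at y = 9 is $134 ≤ P, so revenue covers variable cost.
Profit = P·y − TC = 458·9 − 1289 = $2833.

Produce at y = 9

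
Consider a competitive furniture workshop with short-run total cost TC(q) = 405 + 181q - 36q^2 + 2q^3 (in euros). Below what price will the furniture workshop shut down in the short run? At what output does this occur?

€19 per unit, at q = 9

Short-run supply begins at min AVC. From VC = 181q - 36q^2 + 2q^3, AVC = 181 - 36q + 2q^2.
At the minimum of AVC, MC = AVC. MC = 181 - 72q + 6q^2; setting MC = AVC gives 4q^2 - 36q = 0, so q = 9. min AVC = 19.
So the shutdown price is €19.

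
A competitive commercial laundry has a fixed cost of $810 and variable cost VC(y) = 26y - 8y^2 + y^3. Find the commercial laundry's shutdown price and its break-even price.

AVC = 26 - 8y + y^2; minimized at y = 4, giving min AVC = $10. That is the shutdown price.
ATC = 810/y + 26 - 8y + y^2. Setting dATC/dy = −810/y^2 − 8 + 2y = 0 gives y = 9 (since 2·9^3 − 8·9^2 = 810).
min ATC = 810/9 + 26 − 8·9 + 9^2 = $125. That is the break-even price.
Between these two prices the firm operates at a loss; above $125 it earns a profit.

Shutdown price = $10; break-even price = $125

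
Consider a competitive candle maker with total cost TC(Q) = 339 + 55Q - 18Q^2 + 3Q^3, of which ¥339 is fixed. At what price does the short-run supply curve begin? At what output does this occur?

Short-run supply begins at min AVC. From VC = 55Q - 18Q^2 + 3Q^3, AVC = 55 - 18Q + 3Q^2.
At the minimum of AVC, MC = AVC. MC = 55 - 36Q + 9Q^2; setting MC = AVC gives 6Q^2 - 18Q = 0, so Q = 3. min AVC = 28.
For P < ¥28 the firm produces nothing.

¥28 per unit, at Q = 3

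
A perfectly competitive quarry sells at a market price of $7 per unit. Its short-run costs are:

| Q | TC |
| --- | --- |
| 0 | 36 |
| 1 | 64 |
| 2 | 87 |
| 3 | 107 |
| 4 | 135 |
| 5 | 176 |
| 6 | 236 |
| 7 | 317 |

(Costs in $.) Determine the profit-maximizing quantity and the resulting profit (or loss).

Tabulate TR − TC: Q=0: -36; Q=1: -57; Q=2: -73; Q=3: -86; Q=4: -107; Q=5: -141; Q=6: -194; Q=7: -268.
Profit is highest at Q = 0. Equivalently, the lowest AVC in the table is 71/3 ≈ $23.67 at Q = 3, and P = $7 falls below it — price never covers variable cost, so the firm shuts down and loses only its fixed cost.

Q = 0 (shut down); profit = -$36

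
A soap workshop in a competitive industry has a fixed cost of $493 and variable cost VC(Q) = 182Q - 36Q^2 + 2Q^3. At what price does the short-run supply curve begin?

$20 per unit

The firm shuts down when price falls below the minimum of average variable cost. AVC = VC/Q = 182 - 36Q + 2Q^2.
dAVC/dQ = -36 + 4Q = 0 gives Q = 9. min AVC = 182 - 36·9 + 2·9^2 = 20.
For P < $20 the firm produces nothing.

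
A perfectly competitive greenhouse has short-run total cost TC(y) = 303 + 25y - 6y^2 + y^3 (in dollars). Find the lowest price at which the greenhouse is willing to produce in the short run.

$16 per unit

The firm shuts down when price falls below the minimum of average variable cost. AVC = VC/y = 25 - 6y + y^2.
At the minimum of AVC, MC = AVC. MC = 25 - 12y + 3y^2; setting MC = AVC gives 2y^2 - 6y = 0, so y = 3. min AVC = 16.
The firm shuts down for any P below $16.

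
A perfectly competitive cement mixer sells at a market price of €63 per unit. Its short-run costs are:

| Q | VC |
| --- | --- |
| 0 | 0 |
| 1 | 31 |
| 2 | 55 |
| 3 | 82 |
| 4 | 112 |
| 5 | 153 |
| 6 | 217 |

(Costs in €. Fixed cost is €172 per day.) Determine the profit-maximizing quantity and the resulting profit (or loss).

Profit at each row (π = 63Q − TC): Q=0: -172; Q=1: -140; Q=2: -101; Q=3: -65; Q=4: -32; Q=5: -10; Q=6: -11.
Profit is maximized at Q = 5. AVC there is 153/5 = €30.60 ≤ P, so producing beats shutting down (which would give -€172).

Q = 5; profit = -€10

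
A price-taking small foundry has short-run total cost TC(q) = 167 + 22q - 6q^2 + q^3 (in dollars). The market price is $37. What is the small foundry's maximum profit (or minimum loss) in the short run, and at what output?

Profit = -$67 at q = 5

AVC = 22 - 6q + q^2 has its minimum $13 at q = 3; price $37 clears that bar, so the firm operates.
With MC = 22 - 12q + 3q^2, P = MC on the upward-sloping part at q* = 5.
TR = 37·5 = 185. TC = 167 + 85 = 252. Profit = 185 − 252 = -$67.
That loss of $67 beats the $167 the firm would lose by shutting down; producing recovers $100 of fixed cost.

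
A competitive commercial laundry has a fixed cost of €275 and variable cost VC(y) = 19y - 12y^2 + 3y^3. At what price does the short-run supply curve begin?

€7 per unit

Short-run supply begins at min AVC. From VC = 19y - 12y^2 + 3y^3, AVC = 19 - 12y + 3y^2.
dAVC/dy = -12 + 6y = 0 gives y = 2. min AVC = 19 - 12·2 + 3·2^2 = 7.
So the shutdown price is €7.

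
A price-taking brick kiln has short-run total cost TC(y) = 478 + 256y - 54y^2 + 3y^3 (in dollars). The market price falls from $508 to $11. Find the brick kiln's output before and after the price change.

AVC = 256 - 54y + 3y^2, minimized at y = 9 where min AVC = $13. MC = 256 - 108y + 9y^2.
With P = $508 above the shutdown price, P = MC gives y = 14.
At P = $11 < min AVC = $13, price no longer covers variable cost at any output, so the firm shuts down: y = 0.

Output falls from 14 to 0 (the firm shuts down)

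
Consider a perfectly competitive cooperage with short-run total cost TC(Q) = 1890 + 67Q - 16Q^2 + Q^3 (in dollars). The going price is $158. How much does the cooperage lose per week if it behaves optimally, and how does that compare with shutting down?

AVC = 67 - 16Q + Q^2; min AVC = $3 at Q = 8. Since P = $158 ≥ min AVC, the firm produces.
With MC = 67 - 32Q + 3Q^2, P = MC on the upward-sloping part at Q* = 13.
TR = 158·13 = 2054. TC = 1890 + 364 = 2254. Profit = 2054 − 2254 = -$200.
By producing, the firm covers all variable cost plus $1690 of fixed cost; shutting down would lose the full $1890.

Profit = -$200 at Q = 13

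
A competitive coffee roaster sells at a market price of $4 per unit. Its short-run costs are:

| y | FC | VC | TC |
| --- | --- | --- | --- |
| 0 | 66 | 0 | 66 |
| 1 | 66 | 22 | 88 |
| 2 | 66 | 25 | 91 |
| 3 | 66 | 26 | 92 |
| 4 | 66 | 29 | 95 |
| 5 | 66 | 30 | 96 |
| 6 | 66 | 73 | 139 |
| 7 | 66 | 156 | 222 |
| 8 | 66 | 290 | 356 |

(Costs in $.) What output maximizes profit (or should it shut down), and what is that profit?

y = 0 (shut down); profit = -$66

Profit at each row (π = 4y − TC): y=0: -66; y=1: -84; y=2: -83; y=3: -80; y=4: -79; y=5: -76; y=6: -115; y=7: -194; y=8: -324.
Profit is highest at y = 0. Equivalently, the lowest AVC in the table is 30/5 ≈ $6 at y = 5, and P = $4 falls below it — price never covers variable cost, so the firm shuts down and loses only its fixed cost.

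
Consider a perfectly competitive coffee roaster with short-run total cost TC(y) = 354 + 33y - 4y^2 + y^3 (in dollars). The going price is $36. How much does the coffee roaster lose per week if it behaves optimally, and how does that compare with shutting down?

AVC = 33 - 4y + y^2; min AVC = $29 at y = 2. Since P = $36 ≥ min AVC, the firm produces.
With MC = 33 - 8y + 3y^2, P = MC on the upward-sloping part at y* = 3.
TR = 36·3 = 108. TC = 354 + 90 = 444. Profit = 108 − 444 = -$336.
By producing, the firm covers all variable cost plus $18 of fixed cost; shutting down would lose the full $354.

Profit = -$336 at y = 3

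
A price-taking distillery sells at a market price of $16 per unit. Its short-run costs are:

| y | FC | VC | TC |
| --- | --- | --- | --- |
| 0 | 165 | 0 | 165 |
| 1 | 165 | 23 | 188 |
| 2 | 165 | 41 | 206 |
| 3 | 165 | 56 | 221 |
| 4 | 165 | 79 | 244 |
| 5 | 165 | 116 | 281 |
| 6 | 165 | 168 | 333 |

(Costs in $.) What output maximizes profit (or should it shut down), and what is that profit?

Profit at each row (π = 16y − TC): y=0: -165; y=1: -172; y=2: -174; y=3: -173; y=4: -180; y=5: -201; y=6: -237.
Profit is highest at y = 0. Equivalently, the lowest AVC in the table is 56/3 ≈ $18.67 at y = 3, and P = $16 falls below it — price never covers variable cost, so the firm shuts down and loses only its fixed cost.

y = 0 (shut down); profit = -$165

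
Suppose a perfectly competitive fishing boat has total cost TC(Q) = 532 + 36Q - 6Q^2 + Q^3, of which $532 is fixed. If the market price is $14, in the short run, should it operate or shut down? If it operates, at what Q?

Variable cost is VC = 36Q - 6Q^2 + Q^3, so AVC = VC/Q = 36 - 6Q + Q^2 and MC = dTC/dQ = 36 - 12Q + 3Q^2.
AVC hits its minimum where MC = AVC, at Q = 3, giving min AVC = 36 - 6·3 + 3^2 = $27.
With P < min AVC ($14 < $27), every unit sold adds to the loss.
Shutting down limits the loss to fixed cost, $532.

Shut down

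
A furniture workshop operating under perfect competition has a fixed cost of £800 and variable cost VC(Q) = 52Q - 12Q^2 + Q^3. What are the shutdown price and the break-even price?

Shutdown price = min AVC. AVC = 52 - 12Q + Q^2, with vertex at Q = 6 and minimum £16.
ATC = 800/Q + 52 - 12Q + Q^2. Setting dATC/dQ = −800/Q^2 − 12 + 2Q = 0 gives Q = 10 (since 2·10^3 − 12·10^2 = 800).
min ATC = 800/10 + 52 − 12·10 + 10^2 = £112. That is the break-even price.
Between these two prices the firm operates at a loss; above £112 it earns a profit.

Shutdown price = £16; break-even price = £112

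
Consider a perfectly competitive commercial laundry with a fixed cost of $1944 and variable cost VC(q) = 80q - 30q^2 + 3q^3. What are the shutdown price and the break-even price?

Shutdown price = min AVC. AVC = 80 - 30q + 3q^2, with vertex at q = 5 and minimum $5.
ATC = 1944/q + 80 - 30q + 3q^2. Setting dATC/dq = −1944/q^2 − 30 + 6q = 0 gives q = 9 (since 6·9^3 − 30·9^2 = 1944).
min ATC = 1944/9 + 80 − 30·9 + 3·9^2 = $269. That is the break-even price.
Between these two prices the firm operates at a loss; above $269 it earns a profit.

Shutdown price = $5; break-even price = $269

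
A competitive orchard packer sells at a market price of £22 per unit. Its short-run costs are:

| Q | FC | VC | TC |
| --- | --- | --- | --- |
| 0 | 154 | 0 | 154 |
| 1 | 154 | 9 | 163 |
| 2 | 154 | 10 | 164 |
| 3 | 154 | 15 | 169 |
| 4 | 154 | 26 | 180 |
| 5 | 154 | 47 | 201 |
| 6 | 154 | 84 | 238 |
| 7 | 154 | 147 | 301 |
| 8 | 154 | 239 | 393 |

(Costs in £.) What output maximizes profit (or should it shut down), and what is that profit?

Compute π = P·Q − TC at each output: Q=0: -154; Q=1: -141; Q=2: -120; Q=3: -103; Q=4: -92; Q=5: -91; Q=6: -106; Q=7: -147; Q=8: -217.
Profit is maximized at Q = 5. AVC there is 47/5 = £9.40 ≤ P, so producing beats shutting down (which would give -£154).

Q = 5; profit = -£91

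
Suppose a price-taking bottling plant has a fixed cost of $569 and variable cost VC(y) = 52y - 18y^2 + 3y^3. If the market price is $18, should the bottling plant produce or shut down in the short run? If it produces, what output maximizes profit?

Shut down

Variable cost is VC = 52y - 18y^2 + 3y^3, so AVC = VC/y = 52 - 18y + 3y^2 and MC = dTC/dy = 52 - 36y + 9y^2.
AVC hits its minimum where MC = AVC, at y = 3, giving min AVC = 52 - 18·3 + 3·3^2 = $25.
P = $18 lies below min AVC = $25; no output level covers variable cost.
Shutting down limits the loss to fixed cost, $569.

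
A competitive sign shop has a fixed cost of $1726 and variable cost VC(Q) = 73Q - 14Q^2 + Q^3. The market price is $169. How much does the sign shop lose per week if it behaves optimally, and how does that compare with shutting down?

AVC = 73 - 14Q + Q^2; min AVC = $24 at Q = 7. Since P = $169 ≥ min AVC, the firm produces.
With MC = 73 - 28Q + 3Q^2, P = MC on the upward-sloping part at Q* = 12.
TR = 169·12 = 2028. TC = 1726 + 588 = 2314. Profit = 2028 − 2314 = -$286.
Shutting down would mean losing the fixed cost of $1726, so operating at a loss of $286 is better by $1440.

Profit = -$286 at Q = 12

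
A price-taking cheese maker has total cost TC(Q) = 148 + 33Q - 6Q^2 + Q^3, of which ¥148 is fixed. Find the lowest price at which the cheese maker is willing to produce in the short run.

¥24 per unit

The shutdown price is the minimum of AVC. VC = 33Q - 6Q^2 + Q^3, so AVC = 33 - 6Q + Q^2.
At the minimum of AVC, MC = AVC. MC = 33 - 12Q + 3Q^2; setting MC = AVC gives 2Q^2 - 6Q = 0, so Q = 3. min AVC = 24.
The firm shuts down for any P below ¥24.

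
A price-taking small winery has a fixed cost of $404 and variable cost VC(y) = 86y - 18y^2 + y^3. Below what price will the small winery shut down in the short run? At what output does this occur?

The shutdown price is the minimum of AVC. VC = 86y - 18y^2 + y^3, so AVC = 86 - 18y + y^2.
dAVC/dy = -18 + 2y = 0 gives y = 9. min AVC = 86 - 18·9 + 9^2 = 5.
So the shutdown price is $5.

$5 per unit, at y = 9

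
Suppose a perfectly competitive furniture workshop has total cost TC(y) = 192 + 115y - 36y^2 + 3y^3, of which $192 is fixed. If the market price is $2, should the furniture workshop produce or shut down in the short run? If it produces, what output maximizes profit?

Variable cost is VC = 115y - 36y^2 + 3y^3, so AVC = VC/y = 115 - 36y + 3y^2 and MC = dTC/dy = 115 - 72y + 9y^2.
AVC is minimized where dAVC/dy = -36 + 6y = 0, at y = 6; min AVC = 115 - 36·6 + 3·6^2 = $7.
Since P = $2 < min AVC = $7, price fails to cover variable cost at any output.
The firm minimizes its loss by shutting down and losing only its fixed cost of $192.

Shut down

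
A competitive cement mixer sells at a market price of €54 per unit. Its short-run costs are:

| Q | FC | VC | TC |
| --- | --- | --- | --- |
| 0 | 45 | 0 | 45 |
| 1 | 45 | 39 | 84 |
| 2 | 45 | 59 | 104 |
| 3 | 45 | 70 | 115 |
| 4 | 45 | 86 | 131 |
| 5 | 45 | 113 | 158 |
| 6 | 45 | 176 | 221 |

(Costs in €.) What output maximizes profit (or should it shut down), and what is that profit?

Q = 5; profit = €112

Profit at each row (π = 54Q − TC): Q=0: -45; Q=1: -30; Q=2: 4; Q=3: 47; Q=4: 85; Q=5: 112; Q=6: 103.
Profit is maximized at Q = 5. AVC there is 113/5 = €22.60 ≤ P, so producing beats shutting down (which would give -€45).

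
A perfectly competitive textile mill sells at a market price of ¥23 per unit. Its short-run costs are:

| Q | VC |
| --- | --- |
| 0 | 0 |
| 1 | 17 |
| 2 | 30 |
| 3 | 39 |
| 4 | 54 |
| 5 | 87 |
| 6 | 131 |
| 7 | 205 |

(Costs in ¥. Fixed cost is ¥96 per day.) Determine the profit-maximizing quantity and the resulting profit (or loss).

Compute π = P·Q − TC at each output: Q=0: -96; Q=1: -90; Q=2: -80; Q=3: -66; Q=4: -58; Q=5: -68; Q=6: -89; Q=7: -140.
Profit is maximized at Q = 4. AVC there is 54/4 = ¥13.50 ≤ P, so producing beats shutting down (which would give -¥96).

Q = 4; profit = -¥58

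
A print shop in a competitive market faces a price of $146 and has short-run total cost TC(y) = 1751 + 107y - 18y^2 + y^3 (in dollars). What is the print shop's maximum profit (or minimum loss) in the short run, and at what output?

AVC = 107 - 18y + y^2; min AVC = $26 at y = 9. Since P = $146 ≥ min AVC, the firm produces.
MC = 107 - 36y + 3y^2. Setting P = MC and taking the root on the rising branch gives y* = 13.
TR = 146·13 = 1898. TC = 1751 + 546 = 2297. Profit = 1898 − 2297 = -$399.
That loss of $399 beats the $1751 the firm would lose by shutting down; producing recovers $1352 of fixed cost.

Profit = -$399 at y = 13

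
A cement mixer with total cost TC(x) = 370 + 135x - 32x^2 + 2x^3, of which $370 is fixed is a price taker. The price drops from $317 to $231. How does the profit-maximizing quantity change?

Output falls from 13 to 12

MC = 135 - 64x + 6x^2; the shutdown threshold is min AVC = $7 (at x = 8).
At P = $317 ≥ min AVC, set P = MC on the rising branch: x = 13.
At P = $231 ≥ min AVC, set P = MC: x = 12. The firm stays open but cuts output.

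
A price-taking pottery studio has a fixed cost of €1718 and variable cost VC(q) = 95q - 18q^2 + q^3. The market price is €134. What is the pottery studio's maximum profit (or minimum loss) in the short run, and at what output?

AVC = 95 - 18q + q^2 has its minimum €14 at q = 9; price €134 clears that bar, so the firm operates.
MC = 95 - 36q + 3q^2. Setting P = MC and taking the root on the rising branch gives q* = 13.
TR = 134·13 = 1742. TC = 1718 + 390 = 2108. Profit = 1742 − 2108 = -€366.
By producing, the firm covers all variable cost plus €1352 of fixed cost; shutting down would lose the full €1718.

Profit = -€366 at q = 13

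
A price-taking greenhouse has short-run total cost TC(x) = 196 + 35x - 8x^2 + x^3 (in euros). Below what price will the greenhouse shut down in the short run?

Short-run supply begins at min AVC. From VC = 35x - 8x^2 + x^3, AVC = 35 - 8x + x^2.
dAVC/dx = -8 + 2x = 0 gives x = 4. min AVC = 35 - 8·4 + 4^2 = 19.
So the shutdown price is €19.

€19 per unit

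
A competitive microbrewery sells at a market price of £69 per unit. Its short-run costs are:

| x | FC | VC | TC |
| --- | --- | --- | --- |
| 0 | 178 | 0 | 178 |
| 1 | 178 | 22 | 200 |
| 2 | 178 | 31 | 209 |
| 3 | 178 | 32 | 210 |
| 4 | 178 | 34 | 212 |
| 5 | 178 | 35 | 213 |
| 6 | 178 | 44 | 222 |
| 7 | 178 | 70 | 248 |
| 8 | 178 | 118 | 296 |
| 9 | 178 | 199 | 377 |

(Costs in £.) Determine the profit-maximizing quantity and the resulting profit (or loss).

x = 8; profit = £256

Tabulate TR − TC: x=0: -178; x=1: -131; x=2: -71; x=3: -3; x=4: 64; x=5: 132; x=6: 192; x=7: 235; x=8: 256; x=9: 244.
Profit is maximized at x = 8. AVC there is 118/8 = £14.75 ≤ P, so producing beats shutting down (which would give -£178).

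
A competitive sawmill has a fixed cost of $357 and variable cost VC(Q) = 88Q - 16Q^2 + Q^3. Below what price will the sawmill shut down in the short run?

Short-run supply begins at min AVC. From VC = 88Q - 16Q^2 + Q^3, AVC = 88 - 16Q + Q^2.
dAVC/dQ = -16 + 2Q = 0 gives Q = 8. min AVC = 88 - 16·8 + 8^2 = 24.
So the shutdown price is $24.

$24 per unit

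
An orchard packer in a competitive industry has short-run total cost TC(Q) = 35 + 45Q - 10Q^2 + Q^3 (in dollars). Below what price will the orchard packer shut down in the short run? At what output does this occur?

$20 per unit, at Q = 5

The shutdown price is the minimum of AVC. VC = 45Q - 10Q^2 + Q^3, so AVC = 45 - 10Q + Q^2.
At the minimum of AVC, MC = AVC. MC = 45 - 20Q + 3Q^2; setting MC = AVC gives 2Q^2 - 10Q = 0, so Q = 5. min AVC = 20.
So the shutdown price is $20.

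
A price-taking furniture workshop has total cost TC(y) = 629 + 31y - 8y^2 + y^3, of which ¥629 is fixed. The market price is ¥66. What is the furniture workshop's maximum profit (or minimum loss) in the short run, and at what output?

AVC = 31 - 8y + y^2; min AVC = ¥15 at y = 4. Since P = ¥66 ≥ min AVC, the firm produces.
MC = 31 - 16y + 3y^2. Setting P = MC and taking the root on the rising branch gives y* = 7.
TR = 66·7 = 462. TC = 629 + 168 = 797. Profit = 462 − 797 = -¥335.
Shutting down would mean losing the fixed cost of ¥629, so operating at a loss of ¥335 is better by ¥294.

Profit = -¥335 at y = 7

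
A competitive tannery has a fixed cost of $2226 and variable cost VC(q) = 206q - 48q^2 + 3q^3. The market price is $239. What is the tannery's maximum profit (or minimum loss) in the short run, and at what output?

Profit = -$48 at q = 11

AVC = 206 - 48q + 3q^2 has its minimum $14 at q = 8; price $239 clears that bar, so the firm operates.
With MC = 206 - 96q + 9q^2, P = MC on the upward-sloping part at q* = 11.
TR = 239·11 = 2629. TC = 2226 + 451 = 2677. Profit = 2629 − 2677 = -$48.
That loss of $48 beats the $2226 the firm would lose by shutting down; producing recovers $2178 of fixed cost.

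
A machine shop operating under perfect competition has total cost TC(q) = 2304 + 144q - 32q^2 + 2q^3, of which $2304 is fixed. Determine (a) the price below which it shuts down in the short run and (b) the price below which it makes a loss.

Shutdown price = $16; break-even price = $240

Shutdown price = min AVC. AVC = 144 - 32q + 2q^2, with vertex at q = 8 and minimum $16.
ATC = 2304/q + 144 - 32q + 2q^2. Setting dATC/dq = −2304/q^2 − 32 + 4q = 0 gives q = 12 (since 4·12^3 − 32·12^2 = 2304).
min ATC = 2304/12 + 144 − 32·12 + 2·12^2 = $240. That is the break-even price.
Between these two prices the firm operates at a loss; above $240 it earns a profit.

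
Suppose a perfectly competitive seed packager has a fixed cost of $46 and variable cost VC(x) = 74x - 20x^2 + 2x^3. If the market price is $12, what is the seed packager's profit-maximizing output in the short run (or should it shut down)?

From TC, MC = TC'(x) = 74 - 40x + 6x^2 and AVC = VC/x = 74 - 20x + 2x^2.
The AVC parabola has its vertex at x = 20/4 = 5, where AVC = 74 - 20·5 + 2·5^2 = $24.
Since P = $12 < min AVC = $24, price fails to cover variable cost at any output.
The firm minimizes its loss by shutting down and losing only its fixed cost of $46.

Shut down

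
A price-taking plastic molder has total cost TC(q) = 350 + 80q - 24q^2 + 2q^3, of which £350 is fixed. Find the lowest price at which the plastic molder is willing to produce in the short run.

£8 per unit

Short-run supply begins at min AVC. From VC = 80q - 24q^2 + 2q^3, AVC = 80 - 24q + 2q^2.
dAVC/dq = -24 + 4q = 0 gives q = 6. min AVC = 80 - 24·6 + 2·6^2 = 8.
For P < £8 the firm produces nothing.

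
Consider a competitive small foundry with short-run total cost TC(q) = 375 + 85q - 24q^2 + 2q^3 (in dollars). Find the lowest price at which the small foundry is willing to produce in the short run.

$13 per unit

The firm shuts down when price falls below the minimum of average variable cost. AVC = VC/q = 85 - 24q + 2q^2.
At the minimum of AVC, MC = AVC. MC = 85 - 48q + 6q^2; setting MC = AVC gives 4q^2 - 24q = 0, so q = 6. min AVC = 13.
So the shutdown price is $13.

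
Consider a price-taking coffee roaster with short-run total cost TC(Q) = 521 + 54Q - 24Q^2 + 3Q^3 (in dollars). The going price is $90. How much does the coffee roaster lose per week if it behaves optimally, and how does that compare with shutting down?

AVC = 54 - 24Q + 3Q^2 has its minimum $6 at Q = 4; price $90 clears that bar, so the firm operates.
MC = 54 - 48Q + 9Q^2. Setting P = MC and taking the root on the rising branch gives Q* = 6.
TR = 90·6 = 540. TC = 521 + 108 = 629. Profit = 540 − 629 = -$89.
Shutting down would mean losing the fixed cost of $521, so operating at a loss of $89 is better by $432.

Profit = -$89 at Q = 6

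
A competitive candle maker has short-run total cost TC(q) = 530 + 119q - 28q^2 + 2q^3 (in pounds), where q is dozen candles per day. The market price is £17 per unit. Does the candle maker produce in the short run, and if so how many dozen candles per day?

Shut down

Strip out fixed cost: VC = 119q - 28q^2 + 2q^3. Then AVC = 119 - 28q + 2q^2 and MC = 119 - 56q + 6q^2.
AVC is minimized where dAVC/dq = -28 + 4q = 0, at q = 7; min AVC = 119 - 28·7 + 2·7^2 = £21.
With P < min AVC (£17 < £21), every unit sold adds to the loss.
Best response: produce nothing and absorb the £530 fixed cost.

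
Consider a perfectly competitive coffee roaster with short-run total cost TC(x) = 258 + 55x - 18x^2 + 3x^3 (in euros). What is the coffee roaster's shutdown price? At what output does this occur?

€28 per unit, at x = 3

The shutdown price is the minimum of AVC. VC = 55x - 18x^2 + 3x^3, so AVC = 55 - 18x + 3x^2.
At the minimum of AVC, MC = AVC. MC = 55 - 36x + 9x^2; setting MC = AVC gives 6x^2 - 18x = 0, so x = 3. min AVC = 28.
The firm shuts down for any P below €28.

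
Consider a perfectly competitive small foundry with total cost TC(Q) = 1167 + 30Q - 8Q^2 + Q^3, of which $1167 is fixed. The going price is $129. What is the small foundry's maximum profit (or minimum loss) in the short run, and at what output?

Profit = -$357 at Q = 9

AVC = 30 - 8Q + Q^2 has its minimum $14 at Q = 4; price $129 clears that bar, so the firm operates.
With MC = 30 - 16Q + 3Q^2, P = MC on the upward-sloping part at Q* = 9.
TR = 129·9 = 1161. TC = 1167 + 351 = 1518. Profit = 1161 − 1518 = -$357.
By producing, the firm covers all variable cost plus $810 of fixed cost; shutting down would lose the full $1167.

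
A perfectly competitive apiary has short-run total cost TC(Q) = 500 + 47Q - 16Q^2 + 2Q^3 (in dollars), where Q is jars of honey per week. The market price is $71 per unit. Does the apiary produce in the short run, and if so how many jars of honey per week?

Variable cost is VC = 47Q - 16Q^2 + 2Q^3, so AVC = VC/Q = 47 - 16Q + 2Q^2 and MC = dTC/dQ = 47 - 32Q + 6Q^2.
The AVC parabola has its vertex at Q = 16/4 = 4, where AVC = 47 - 16·4 + 2·4^2 = $15.
Since P = $71 ≥ min AVC = $15, price covers variable cost and the firm should produce.
Set P = MC: 71 = 47 - 32Q + 6Q^2 → -24 - 32Q + 6Q^2 = 0. The roots are Q = -2/3 and Q = 6; the profit-maximizing output is on the rising part of MC, so Q* = 6.
Check: AVC at Q = 6 is $23 ≤ P, so revenue covers variable cost.
Profit = P·Q − TC = 71·6 − 638 = -$212, a loss, but smaller than the $500 fixed cost the firm would lose by shutting down.

Produce at Q = 6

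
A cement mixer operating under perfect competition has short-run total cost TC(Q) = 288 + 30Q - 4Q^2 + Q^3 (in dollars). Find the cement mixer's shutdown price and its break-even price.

Shutdown price = min AVC. AVC = 30 - 4Q + Q^2, with vertex at Q = 2 and minimum $26.
ATC = 288/Q + 30 - 4Q + Q^2. Setting dATC/dQ = −288/Q^2 − 4 + 2Q = 0 gives Q = 6 (since 2·6^3 − 4·6^2 = 288).
min ATC = 288/6 + 30 − 4·6 + 6^2 = $90. That is the break-even price.
For $26 ≤ P < $90 the firm produces at a loss; below $26 it shuts down.

Shutdown price = $26; break-even price = $90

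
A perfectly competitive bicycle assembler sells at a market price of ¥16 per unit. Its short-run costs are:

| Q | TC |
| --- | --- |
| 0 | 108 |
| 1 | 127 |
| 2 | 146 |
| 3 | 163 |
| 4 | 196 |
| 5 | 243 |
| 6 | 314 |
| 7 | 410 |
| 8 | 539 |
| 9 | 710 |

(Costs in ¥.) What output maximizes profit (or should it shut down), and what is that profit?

Q = 0 (shut down); profit = -¥108

Compute π = P·Q − TC at each output: Q=0: -108; Q=1: -111; Q=2: -114; Q=3: -115; Q=4: -132; Q=5: -163; Q=6: -218; Q=7: -298; Q=8: -411; Q=9: -566.
Profit is highest at Q = 0. Equivalently, the lowest AVC in the table is 55/3 ≈ ¥18.33 at Q = 3, and P = ¥16 falls below it — price never covers variable cost, so the firm shuts down and loses only its fixed cost.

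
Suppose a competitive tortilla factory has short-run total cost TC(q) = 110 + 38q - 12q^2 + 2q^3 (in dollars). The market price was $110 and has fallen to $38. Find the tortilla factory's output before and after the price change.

MC = 38 - 24q + 6q^2; the shutdown threshold is min AVC = $20 (at q = 3).
At P = $110 ≥ min AVC, set P = MC on the rising branch: q = 6.
At P = $38 ≥ min AVC, set P = MC: q = 4. The firm stays open but cuts output.

Output falls from 6 to 4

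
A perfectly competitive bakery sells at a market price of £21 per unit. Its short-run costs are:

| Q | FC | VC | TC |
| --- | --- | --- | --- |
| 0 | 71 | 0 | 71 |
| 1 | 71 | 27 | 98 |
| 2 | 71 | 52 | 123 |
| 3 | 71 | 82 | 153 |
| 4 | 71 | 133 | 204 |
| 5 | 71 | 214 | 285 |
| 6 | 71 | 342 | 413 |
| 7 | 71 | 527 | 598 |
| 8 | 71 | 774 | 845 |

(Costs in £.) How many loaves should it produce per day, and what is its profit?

Q = 0 (shut down); profit = -£71

Compute π = P·Q − TC at each output: Q=0: -71; Q=1: -77; Q=2: -81; Q=3: -90; Q=4: -120; Q=5: -180; Q=6: -287; Q=7: -451; Q=8: -677.
Profit is highest at Q = 0. Equivalently, the lowest AVC in the table is 52/2 ≈ £26 at Q = 2, and P = £21 falls below it — price never covers variable cost, so the firm shuts down and loses only its fixed cost.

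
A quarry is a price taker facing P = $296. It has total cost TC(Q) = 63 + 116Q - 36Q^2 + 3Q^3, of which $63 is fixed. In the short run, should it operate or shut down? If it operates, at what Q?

From TC, MC = TC'(Q) = 116 - 72Q + 9Q^2 and AVC = VC/Q = 116 - 36Q + 3Q^2.
AVC hits its minimum where MC = AVC, at Q = 6, giving min AVC = 116 - 36·6 + 3·6^2 = $8.
Because $296 ≥ $8, revenue can cover variable cost; the firm operates.
Set P = MC: 296 = 116 - 72Q + 9Q^2 → -180 - 72Q + 9Q^2 = 0. The roots are Q = -2 and Q = 10; the profit-maximizing output is on the rising part of MC, so Q* = 10.
Check: AVC at Q = 10 is $56 ≤ P, so revenue covers variable cost.
Profit = P·Q − TC = 296·10 − 623 = $2337.

Produce at Q = 10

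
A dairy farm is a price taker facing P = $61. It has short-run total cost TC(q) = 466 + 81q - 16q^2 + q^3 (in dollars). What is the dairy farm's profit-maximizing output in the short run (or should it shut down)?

Variable cost is VC = 81q - 16q^2 + q^3, so AVC = VC/q = 81 - 16q + q^2 and MC = dTC/dq = 81 - 32q + 3q^2.
The AVC parabola has its vertex at q = 16/2 = 8, where AVC = 81 - 16·8 + 8^2 = $17.
Since P = $61 ≥ min AVC = $17, price covers variable cost and the firm should produce.
Set P = MC: 61 = 81 - 32q + 3q^2 → 20 - 32q + 3q^2 = 0. The roots are q = 2/3 and q = 10; the profit-maximizing output is on the rising part of MC, so q* = 10.
Check: AVC at q = 10 is $21 ≤ P, so revenue covers variable cost.
Profit = P·q − TC = 61·10 − 676 = -$66, a loss, but smaller than the $466 fixed cost the firm would lose by shutting down.

Produce at q = 10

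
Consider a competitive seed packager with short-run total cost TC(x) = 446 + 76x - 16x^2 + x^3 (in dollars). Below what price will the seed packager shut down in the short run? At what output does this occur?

$12 per unit, at x = 8

Short-run supply begins at min AVC. From VC = 76x - 16x^2 + x^3, AVC = 76 - 16x + x^2.
dAVC/dx = -16 + 2x = 0 gives x = 8. min AVC = 76 - 16·8 + 8^2 = 12.
So the shutdown price is $12.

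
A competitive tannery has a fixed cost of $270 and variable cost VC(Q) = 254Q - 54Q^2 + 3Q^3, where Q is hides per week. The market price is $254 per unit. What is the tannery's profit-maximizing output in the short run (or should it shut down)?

Variable cost is VC = 254Q - 54Q^2 + 3Q^3, so AVC = VC/Q = 254 - 54Q + 3Q^2 and MC = dTC/dQ = 254 - 108Q + 9Q^2.
AVC hits its minimum where MC = AVC, at Q = 9, giving min AVC = 254 - 54·9 + 3·9^2 = $11.
Since P = $254 ≥ min AVC = $11, price covers variable cost and the firm should produce.
Set P = MC: 254 = 254 - 108Q + 9Q^2 → -108Q + 9Q^2 = 0. The roots are Q = 0 and Q = 12; the profit-maximizing output is on the rising part of MC, so Q* = 12.
Check: AVC at Q = 12 is $38 ≤ P, so revenue covers variable cost.
Profit = P·Q − TC = 254·12 − 726 = $2322.

Produce at Q = 12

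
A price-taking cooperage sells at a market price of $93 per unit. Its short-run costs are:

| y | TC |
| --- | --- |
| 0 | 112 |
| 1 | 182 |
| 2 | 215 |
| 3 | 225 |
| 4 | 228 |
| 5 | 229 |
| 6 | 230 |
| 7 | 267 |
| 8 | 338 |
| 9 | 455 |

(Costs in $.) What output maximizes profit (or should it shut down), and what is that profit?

Tabulate TR − TC: y=0: -112; y=1: -89; y=2: -29; y=3: 54; y=4: 144; y=5: 236; y=6: 328; y=7: 384; y=8: 406; y=9: 382.
Profit is maximized at y = 8. AVC there is 226/8 = $28.25 ≤ P, so producing beats shutting down (which would give -$112).

y = 8; profit = $406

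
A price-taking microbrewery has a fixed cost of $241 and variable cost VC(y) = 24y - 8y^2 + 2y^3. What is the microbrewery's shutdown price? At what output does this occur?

$16 per unit, at y = 2

Short-run supply begins at min AVC. From VC = 24y - 8y^2 + 2y^3, AVC = 24 - 8y + 2y^2.
dAVC/dy = -8 + 4y = 0 gives y = 2. min AVC = 24 - 8·2 + 2·2^2 = 16.
So the shutdown price is $16.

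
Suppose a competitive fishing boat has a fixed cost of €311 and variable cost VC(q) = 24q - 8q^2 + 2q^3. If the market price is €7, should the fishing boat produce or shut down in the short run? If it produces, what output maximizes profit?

Strip out fixed cost: VC = 24q - 8q^2 + 2q^3. Then AVC = 24 - 8q + 2q^2 and MC = 24 - 16q + 6q^2.
AVC hits its minimum where MC = AVC, at q = 2, giving min AVC = 24 - 8·2 + 2·2^2 = €16.
With P < min AVC (€7 < €16), every unit sold adds to the loss.
Shutting down limits the loss to fixed cost, €311.

Shut down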